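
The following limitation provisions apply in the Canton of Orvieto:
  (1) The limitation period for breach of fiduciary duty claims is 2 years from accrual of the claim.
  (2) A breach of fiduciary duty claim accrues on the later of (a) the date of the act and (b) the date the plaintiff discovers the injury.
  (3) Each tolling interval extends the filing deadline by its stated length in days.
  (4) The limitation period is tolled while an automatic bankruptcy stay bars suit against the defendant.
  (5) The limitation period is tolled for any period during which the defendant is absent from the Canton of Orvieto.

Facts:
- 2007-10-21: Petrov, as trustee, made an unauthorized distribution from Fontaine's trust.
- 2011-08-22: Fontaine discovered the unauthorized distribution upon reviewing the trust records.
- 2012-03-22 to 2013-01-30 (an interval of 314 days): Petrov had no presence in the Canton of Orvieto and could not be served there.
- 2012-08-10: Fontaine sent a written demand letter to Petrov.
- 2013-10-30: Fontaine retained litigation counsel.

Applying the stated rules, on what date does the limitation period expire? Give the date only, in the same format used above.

The claim accrued on 2011-08-22 — the later of the 2007-10-21 act and the 2011-08-22 discovery.
2 years from 2011-08-22 is 2013-08-22.
The defendant's absence from the jurisdiction from 2012-03-22 to 2013-01-30 tolled the period for 314 days, extending the deadline to 2014-07-02.
Nothing else in the chronology tolls or restarts the period.

2014-07-02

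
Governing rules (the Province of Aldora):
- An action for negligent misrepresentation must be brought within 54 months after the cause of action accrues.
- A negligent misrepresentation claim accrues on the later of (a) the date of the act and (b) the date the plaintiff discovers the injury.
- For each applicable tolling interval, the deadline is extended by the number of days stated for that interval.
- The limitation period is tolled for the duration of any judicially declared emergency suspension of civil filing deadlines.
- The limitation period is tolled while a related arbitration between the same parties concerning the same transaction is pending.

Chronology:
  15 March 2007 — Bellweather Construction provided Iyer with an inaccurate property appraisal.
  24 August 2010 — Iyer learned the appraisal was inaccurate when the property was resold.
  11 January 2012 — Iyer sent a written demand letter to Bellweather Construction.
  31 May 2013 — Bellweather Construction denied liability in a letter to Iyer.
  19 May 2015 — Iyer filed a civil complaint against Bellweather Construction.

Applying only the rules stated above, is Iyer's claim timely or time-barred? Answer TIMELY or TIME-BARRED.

Because discovery on 24 August 2010 post-dates the 15 March 2007 act, accrual under the later-of rule falls on 24 August 2010.
54 months from 24 August 2010 is 24 February 2015.
Nothing else in the chronology tolls or restarts the period.
The 19 May 2015 filing falls after the 24 February 2015 deadline; the claim is time-barred.

TIME-BARRED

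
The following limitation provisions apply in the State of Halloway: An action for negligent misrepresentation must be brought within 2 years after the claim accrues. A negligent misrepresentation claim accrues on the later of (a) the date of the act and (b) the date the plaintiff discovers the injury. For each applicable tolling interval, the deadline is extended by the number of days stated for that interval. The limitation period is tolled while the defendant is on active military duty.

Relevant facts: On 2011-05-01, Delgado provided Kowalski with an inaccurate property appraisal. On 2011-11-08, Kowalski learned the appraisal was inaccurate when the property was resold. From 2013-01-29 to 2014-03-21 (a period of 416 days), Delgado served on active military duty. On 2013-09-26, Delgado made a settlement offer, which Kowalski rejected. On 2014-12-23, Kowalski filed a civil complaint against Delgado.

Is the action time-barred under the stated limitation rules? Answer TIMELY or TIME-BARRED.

The claim accrued on 2011-11-08 — the later of the 2011-05-01 act and the 2011-11-08 discovery.
Adding the 2 years base period to 2011-11-08 gives a deadline of 2013-11-08, before any tolling.
The period was tolled for 416 days by the defendant's active military service (2013-01-29 to 2014-03-21), pushing the deadline to 2014-12-29.
None of the other events listed affects the running of the period under the stated rules.
The 2014-12-23 filing precedes the 2014-12-29 deadline; the claim is timely.

TIMELY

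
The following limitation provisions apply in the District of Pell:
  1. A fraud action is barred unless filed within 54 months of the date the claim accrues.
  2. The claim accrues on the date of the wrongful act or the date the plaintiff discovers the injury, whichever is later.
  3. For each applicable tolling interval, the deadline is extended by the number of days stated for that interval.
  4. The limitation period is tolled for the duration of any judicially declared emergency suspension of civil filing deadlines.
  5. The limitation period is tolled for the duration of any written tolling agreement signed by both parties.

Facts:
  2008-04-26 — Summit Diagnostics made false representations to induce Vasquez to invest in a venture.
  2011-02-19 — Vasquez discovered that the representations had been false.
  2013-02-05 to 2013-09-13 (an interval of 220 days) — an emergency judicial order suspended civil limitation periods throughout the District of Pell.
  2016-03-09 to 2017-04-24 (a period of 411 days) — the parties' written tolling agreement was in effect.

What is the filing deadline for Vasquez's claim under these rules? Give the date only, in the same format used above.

2017-05-11

Because discovery on 2011-02-19 post-dates the 2008-04-26 act, accrual under the later-of rule falls on 2011-02-19.
54 months from 2011-02-19 is 2015-08-19.
Because the emergency suspension of filing deadlines ran from 2013-02-05 to 2013-09-13, the deadline is extended by 220 days to 2016-03-26.
The period was tolled for 411 days by the written tolling agreement (2016-03-09 to 2017-04-24), pushing the deadline to 2017-05-11.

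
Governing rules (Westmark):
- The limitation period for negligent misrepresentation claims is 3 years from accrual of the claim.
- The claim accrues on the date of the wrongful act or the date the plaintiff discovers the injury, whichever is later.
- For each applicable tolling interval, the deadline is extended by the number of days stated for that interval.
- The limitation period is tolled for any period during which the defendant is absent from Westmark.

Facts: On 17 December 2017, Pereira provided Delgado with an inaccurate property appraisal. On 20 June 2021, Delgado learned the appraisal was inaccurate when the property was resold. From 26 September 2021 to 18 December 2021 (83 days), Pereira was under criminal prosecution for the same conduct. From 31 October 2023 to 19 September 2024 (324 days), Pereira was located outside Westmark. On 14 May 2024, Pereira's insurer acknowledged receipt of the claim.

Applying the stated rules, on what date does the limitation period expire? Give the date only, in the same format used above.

Because discovery on 20 June 2021 post-dates the 17 December 2017 act, accrual under the later-of rule falls on 20 June 2021.
The untolled deadline — 3 years after 20 June 2021 — is 20 June 2024.
Because the defendant's absence from the jurisdiction ran from 31 October 2023 to 19 September 2024, the deadline is extended by 324 days to 10 May 2025.
No stated provision tolls the period for a criminal prosecution, so the interval from 26 September 2021 to 18 December 2021 has no effect on the deadline.
The other events in the timeline have no effect on the limitation period under the stated rules.

10 May 2025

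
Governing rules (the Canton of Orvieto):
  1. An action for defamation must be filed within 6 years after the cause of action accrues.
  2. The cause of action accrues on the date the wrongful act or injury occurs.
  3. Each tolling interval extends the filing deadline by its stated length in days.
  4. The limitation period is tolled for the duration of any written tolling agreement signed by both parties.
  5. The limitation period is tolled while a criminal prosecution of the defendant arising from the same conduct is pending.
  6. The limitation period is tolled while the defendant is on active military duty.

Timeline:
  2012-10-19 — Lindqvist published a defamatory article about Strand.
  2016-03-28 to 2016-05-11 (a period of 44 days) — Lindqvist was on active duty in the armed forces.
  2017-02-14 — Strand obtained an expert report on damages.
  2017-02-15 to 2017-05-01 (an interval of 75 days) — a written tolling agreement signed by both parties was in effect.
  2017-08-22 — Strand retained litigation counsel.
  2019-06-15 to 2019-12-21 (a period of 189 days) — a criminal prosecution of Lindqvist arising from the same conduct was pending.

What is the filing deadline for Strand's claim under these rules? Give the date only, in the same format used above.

The limitation period began to run on 2012-10-19.
6 years from 2012-10-19 is 2018-10-19.
Because the defendant's active military service ran from 2016-03-28 to 2016-05-11, the deadline is extended by 44 days to 2018-12-02.
The period was tolled for 75 days by the written tolling agreement (2017-02-15 to 2017-05-01), pushing the deadline to 2019-02-15.
By the time the pending criminal prosecution began on 2019-06-15, the limitation period had already expired on 2019-02-15; that interval cannot revive it.
The other events in the timeline have no effect on the limitation period under the stated rules.

2019-02-15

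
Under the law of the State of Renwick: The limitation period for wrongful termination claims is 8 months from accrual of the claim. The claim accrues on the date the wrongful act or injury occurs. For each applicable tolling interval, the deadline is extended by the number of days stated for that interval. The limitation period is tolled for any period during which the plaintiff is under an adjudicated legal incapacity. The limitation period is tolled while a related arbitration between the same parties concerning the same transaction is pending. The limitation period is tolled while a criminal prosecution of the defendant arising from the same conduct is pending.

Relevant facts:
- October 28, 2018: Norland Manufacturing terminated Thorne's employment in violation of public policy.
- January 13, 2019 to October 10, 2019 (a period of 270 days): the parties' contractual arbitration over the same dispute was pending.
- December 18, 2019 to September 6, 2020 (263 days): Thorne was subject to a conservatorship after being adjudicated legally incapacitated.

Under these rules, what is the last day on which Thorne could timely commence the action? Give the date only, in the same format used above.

The claim accrued on October 28, 2018, the date of the act.
Adding the 8 months base period to October 28, 2018 gives a deadline of June 28, 2019, before any tolling.
The period was tolled for 270 days by the pending related arbitration (January 13, 2019 to October 10, 2019), pushing the deadline to March 24, 2020.
The period was tolled for 263 days by the plaintiff's legal incapacity (December 18, 2019 to September 6, 2020), pushing the deadline to December 12, 2020.

December 12, 2020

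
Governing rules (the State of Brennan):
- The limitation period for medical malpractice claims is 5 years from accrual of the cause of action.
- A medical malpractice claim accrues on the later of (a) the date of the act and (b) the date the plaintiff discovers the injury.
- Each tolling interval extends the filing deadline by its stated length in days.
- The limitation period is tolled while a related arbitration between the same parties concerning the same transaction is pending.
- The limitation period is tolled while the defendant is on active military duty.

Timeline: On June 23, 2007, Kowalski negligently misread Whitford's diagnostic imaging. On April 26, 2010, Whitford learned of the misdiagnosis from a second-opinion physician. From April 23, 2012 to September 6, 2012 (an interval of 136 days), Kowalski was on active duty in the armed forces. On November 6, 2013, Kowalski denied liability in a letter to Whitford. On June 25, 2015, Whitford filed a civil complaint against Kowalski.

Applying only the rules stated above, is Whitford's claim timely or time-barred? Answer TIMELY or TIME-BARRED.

TIMELY

Taking the later of the act (June 23, 2007) and discovery (April 26, 2010), the claim accrued on April 26, 2010.
5 years from April 26, 2010 is April 26, 2015.
Because the defendant's active military service ran from April 23, 2012 to September 6, 2012, the deadline is extended by 136 days to September 9, 2015.
Nothing else in the chronology tolls or restarts the period.
The June 25, 2015 filing precedes the September 9, 2015 deadline; the claim is timely.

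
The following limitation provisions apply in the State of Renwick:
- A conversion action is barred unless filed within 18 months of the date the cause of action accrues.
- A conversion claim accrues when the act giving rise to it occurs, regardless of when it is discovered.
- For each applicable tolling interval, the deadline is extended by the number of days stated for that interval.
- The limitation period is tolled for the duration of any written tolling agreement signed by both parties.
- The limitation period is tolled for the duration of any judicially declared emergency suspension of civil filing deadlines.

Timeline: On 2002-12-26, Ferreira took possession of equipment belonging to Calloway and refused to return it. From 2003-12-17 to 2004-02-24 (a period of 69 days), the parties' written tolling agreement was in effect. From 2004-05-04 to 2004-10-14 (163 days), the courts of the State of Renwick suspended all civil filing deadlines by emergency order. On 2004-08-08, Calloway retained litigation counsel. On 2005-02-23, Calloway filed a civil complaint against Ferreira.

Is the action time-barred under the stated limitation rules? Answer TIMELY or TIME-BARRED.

TIME-BARRED

The claim accrued on 2002-12-26, when the wrongful act occurred.
Adding the 18 months base period to 2002-12-26 gives a deadline of 2004-06-26, before any tolling.
Because the written tolling agreement ran from 2003-12-17 to 2004-02-24, the deadline is extended by 69 days to 2004-09-03.
The emergency suspension of filing deadlines from 2004-05-04 to 2004-10-14 tolled the period for 163 days, extending the deadline to 2005-02-13.
None of the other events listed affects the running of the period under the stated rules.
The 2005-02-23 filing falls after the 2005-02-13 deadline; the claim is time-barred.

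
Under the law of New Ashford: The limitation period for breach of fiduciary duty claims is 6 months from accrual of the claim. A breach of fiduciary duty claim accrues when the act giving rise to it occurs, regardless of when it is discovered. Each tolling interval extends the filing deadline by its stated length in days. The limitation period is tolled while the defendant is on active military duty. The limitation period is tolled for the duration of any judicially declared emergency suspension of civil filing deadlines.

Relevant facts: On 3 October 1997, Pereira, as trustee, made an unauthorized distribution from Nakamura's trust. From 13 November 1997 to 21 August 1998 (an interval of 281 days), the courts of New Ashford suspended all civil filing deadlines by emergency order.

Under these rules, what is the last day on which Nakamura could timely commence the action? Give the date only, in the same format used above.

9 January 1999

The claim accrued on 3 October 1997, when the wrongful act occurred.
Adding the 6 months base period to 3 October 1997 gives a deadline of 3 April 1998, before any tolling.
The period was tolled for 281 days by the emergency suspension of filing deadlines (13 November 1997 to 21 August 1998), pushing the deadline to 9 January 1999.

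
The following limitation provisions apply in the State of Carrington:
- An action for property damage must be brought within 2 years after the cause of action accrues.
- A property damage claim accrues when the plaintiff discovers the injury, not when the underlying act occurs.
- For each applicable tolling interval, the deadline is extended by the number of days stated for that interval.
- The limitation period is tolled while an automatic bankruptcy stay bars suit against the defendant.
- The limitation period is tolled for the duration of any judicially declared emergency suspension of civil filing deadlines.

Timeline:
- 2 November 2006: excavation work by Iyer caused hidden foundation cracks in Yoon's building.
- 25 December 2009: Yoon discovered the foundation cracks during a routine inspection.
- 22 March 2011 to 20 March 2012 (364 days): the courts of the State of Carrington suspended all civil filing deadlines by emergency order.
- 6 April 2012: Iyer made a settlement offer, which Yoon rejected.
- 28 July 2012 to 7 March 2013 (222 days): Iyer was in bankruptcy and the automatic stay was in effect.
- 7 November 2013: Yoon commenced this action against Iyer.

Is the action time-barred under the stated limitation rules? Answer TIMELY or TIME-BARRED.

Under the discovery rule, the claim accrued on 25 December 2009, when Yoon discovered the injury — not on the 2 November 2006 date of the underlying act.
Adding the 2 years base period to 25 December 2009 gives a deadline of 25 December 2011, before any tolling.
The period was tolled for 364 days by the emergency suspension of filing deadlines (22 March 2011 to 20 March 2012), pushing the deadline to 23 December 2012.
Because the automatic bankruptcy stay ran from 28 July 2012 to 7 March 2013, the deadline is extended by 222 days to 2 August 2013.
The other events in the timeline have no effect on the limitation period under the stated rules.
Filing on 7 November 2013 missed the 2 August 2013 deadline — the action is time-barred.

TIME-BARRED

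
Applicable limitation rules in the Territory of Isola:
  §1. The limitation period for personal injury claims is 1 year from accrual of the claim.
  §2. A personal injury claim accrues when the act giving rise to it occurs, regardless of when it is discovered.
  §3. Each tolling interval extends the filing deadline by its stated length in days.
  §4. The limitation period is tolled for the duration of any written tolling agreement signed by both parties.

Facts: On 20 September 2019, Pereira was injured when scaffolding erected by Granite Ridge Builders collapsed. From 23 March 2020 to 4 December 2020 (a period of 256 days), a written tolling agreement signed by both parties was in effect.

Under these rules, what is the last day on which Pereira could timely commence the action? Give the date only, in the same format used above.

The claim accrued on 20 September 2019, when the wrongful act occurred.
1 year from 20 September 2019 is 20 September 2020.
Because the written tolling agreement ran from 23 March 2020 to 4 December 2020, the deadline is extended by 256 days to 3 June 2021.

3 June 2021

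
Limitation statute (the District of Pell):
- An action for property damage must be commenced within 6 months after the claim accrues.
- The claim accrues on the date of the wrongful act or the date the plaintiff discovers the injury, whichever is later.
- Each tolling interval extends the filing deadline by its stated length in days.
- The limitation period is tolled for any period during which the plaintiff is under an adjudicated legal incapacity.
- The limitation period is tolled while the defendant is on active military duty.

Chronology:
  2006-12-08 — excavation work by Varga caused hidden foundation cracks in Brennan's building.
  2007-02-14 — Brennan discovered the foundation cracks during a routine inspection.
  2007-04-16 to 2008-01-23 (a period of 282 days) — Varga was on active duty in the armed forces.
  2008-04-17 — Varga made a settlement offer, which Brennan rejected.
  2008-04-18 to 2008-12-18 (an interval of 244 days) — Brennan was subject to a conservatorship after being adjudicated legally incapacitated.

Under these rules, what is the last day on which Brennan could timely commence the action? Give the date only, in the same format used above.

2009-01-21

Taking the later of the act (2006-12-08) and discovery (2007-02-14), the claim accrued on 2007-02-14.
The untolled deadline — 6 months after 2007-02-14 — is 2007-08-14.
The defendant's active military service from 2007-04-16 to 2008-01-23 tolled the period for 282 days, extending the deadline to 2008-05-22.
The plaintiff's legal incapacity from 2008-04-18 to 2008-12-18 tolled the period for 244 days, extending the deadline to 2009-01-21.
None of the other events listed affects the running of the period under the stated rules.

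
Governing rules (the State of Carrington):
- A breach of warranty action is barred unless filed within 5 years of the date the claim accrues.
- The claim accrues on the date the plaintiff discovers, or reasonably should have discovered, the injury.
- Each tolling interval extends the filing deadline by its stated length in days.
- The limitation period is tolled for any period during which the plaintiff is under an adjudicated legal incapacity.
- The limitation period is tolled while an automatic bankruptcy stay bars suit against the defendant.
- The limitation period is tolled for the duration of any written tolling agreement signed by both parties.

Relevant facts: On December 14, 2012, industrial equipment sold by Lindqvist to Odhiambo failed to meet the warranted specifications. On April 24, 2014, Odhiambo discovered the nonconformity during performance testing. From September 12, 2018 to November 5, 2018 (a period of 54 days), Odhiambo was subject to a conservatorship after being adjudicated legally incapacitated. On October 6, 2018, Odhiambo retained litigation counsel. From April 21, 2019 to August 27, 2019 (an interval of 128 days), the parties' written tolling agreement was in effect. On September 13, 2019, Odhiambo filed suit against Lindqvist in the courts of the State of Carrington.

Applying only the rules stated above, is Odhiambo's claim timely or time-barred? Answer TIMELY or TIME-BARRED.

Accrual is tied to discovery, so the period began on April 24, 2014 rather than on December 14, 2012 when the act occurred.
5 years from April 24, 2014 is April 24, 2019.
The plaintiff's legal incapacity from September 12, 2018 to November 5, 2018 tolled the period for 54 days, extending the deadline to June 17, 2019.
The period was tolled for 128 days by the written tolling agreement (April 21, 2019 to August 27, 2019), pushing the deadline to October 23, 2019.
Nothing else in the chronology tolls or restarts the period.
Filing on September 13, 2019 beat the October 23, 2019 deadline — the action is timely.

TIMELY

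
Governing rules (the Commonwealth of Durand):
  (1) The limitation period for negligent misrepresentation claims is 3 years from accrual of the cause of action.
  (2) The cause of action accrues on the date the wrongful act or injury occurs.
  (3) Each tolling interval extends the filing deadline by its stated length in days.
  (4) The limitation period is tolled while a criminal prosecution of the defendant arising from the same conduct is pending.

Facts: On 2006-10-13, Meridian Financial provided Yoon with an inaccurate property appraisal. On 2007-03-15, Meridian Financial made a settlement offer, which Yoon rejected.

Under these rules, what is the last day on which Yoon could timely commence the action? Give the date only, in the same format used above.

The limitation period began to run on 2006-10-13.
Adding the 3 years base period to 2006-10-13 gives a deadline of 2009-10-13, before any tolling.
None of the other events listed affects the running of the period under the stated rules.

2009-10-13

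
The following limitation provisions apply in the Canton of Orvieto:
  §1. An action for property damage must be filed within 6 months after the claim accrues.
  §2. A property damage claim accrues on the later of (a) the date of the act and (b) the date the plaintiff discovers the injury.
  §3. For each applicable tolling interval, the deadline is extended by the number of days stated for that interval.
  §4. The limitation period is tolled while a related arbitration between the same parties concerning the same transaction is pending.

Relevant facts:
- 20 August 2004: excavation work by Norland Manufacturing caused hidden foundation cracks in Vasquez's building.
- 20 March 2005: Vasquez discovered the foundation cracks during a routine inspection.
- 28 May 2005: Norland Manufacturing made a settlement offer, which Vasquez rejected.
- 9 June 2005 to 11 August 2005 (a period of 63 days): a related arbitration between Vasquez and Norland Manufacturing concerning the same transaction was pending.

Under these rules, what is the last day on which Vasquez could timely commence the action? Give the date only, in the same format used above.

22 November 2005

Because discovery on 20 March 2005 post-dates the 20 August 2004 act, accrual under the later-of rule falls on 20 March 2005.
Adding the 6 months base period to 20 March 2005 gives a deadline of 20 September 2005, before any tolling.
Because the pending related arbitration ran from 9 June 2005 to 11 August 2005, the deadline is extended by 63 days to 22 November 2005.
Nothing else in the chronology tolls or restarts the period.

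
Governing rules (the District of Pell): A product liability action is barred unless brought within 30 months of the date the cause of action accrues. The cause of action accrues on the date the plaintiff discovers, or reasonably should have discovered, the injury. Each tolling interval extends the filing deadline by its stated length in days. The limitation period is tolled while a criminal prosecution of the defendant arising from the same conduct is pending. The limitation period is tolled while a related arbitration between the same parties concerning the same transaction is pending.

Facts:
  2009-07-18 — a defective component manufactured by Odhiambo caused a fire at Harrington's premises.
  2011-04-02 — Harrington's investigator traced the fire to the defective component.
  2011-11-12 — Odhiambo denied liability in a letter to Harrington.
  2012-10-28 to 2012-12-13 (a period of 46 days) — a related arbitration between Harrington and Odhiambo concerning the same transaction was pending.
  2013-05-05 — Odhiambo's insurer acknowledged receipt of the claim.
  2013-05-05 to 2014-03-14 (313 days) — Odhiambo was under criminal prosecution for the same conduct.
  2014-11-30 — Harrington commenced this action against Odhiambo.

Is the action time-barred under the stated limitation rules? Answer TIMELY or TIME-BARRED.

Accrual is tied to discovery, so the period began on 2011-04-02 rather than on 2009-07-18 when the act occurred.
Adding the 30 months base period to 2011-04-02 gives a deadline of 2013-10-02, before any tolling.
The period was tolled for 46 days by the pending related arbitration (2012-10-28 to 2012-12-13), pushing the deadline to 2013-11-17.
The period was tolled for 313 days by the pending criminal prosecution (2013-05-05 to 2014-03-14), pushing the deadline to 2014-09-26.
None of the other events listed affects the running of the period under the stated rules.
Filing on 2014-11-30 missed the 2014-09-26 deadline — the action is time-barred.

TIME-BARRED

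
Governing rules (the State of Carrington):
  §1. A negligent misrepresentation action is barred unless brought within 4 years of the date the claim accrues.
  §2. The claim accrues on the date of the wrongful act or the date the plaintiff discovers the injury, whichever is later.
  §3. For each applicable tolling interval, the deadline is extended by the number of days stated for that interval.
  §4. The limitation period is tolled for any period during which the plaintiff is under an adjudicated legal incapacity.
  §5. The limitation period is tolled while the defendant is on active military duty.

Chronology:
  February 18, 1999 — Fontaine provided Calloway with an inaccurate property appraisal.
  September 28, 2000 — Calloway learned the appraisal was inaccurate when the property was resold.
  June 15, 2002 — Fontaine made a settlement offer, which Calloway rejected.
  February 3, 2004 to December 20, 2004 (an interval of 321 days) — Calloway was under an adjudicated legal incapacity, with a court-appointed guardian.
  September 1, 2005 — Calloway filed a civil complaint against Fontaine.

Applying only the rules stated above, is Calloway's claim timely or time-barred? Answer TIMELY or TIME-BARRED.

Because discovery on September 28, 2000 post-dates the February 18, 1999 act, accrual under the later-of rule falls on September 28, 2000.
Adding the 4 years base period to September 28, 2000 gives a deadline of September 28, 2004, before any tolling.
Because the plaintiff's legal incapacity ran from February 3, 2004 to December 20, 2004, the deadline is extended by 321 days to August 15, 2005.
Nothing else in the chronology tolls or restarts the period.
The September 1, 2005 filing falls after the August 15, 2005 deadline; the claim is time-barred.

TIME-BARRED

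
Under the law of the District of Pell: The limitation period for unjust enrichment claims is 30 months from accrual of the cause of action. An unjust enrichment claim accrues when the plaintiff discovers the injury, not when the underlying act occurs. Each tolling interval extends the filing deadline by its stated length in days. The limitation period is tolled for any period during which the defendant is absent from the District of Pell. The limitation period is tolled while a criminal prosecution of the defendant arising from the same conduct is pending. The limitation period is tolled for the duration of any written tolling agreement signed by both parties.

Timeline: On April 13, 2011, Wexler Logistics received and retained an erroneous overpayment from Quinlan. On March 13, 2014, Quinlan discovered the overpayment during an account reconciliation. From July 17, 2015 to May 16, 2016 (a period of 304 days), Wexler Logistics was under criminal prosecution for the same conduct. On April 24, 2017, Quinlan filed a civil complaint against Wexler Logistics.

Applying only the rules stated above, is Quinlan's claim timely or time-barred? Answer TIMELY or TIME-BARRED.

TIMELY

The claim did not accrue until Quinlan discovered the injury on March 13, 2014; the April 13, 2011 act date does not start the clock under the stated rule.
The untolled deadline — 30 months after March 13, 2014 — is September 13, 2016.
The period was tolled for 304 days by the pending criminal prosecution (July 17, 2015 to May 16, 2016), pushing the deadline to July 14, 2017.
Filing on April 24, 2017 beat the July 14, 2017 deadline — the action is timely.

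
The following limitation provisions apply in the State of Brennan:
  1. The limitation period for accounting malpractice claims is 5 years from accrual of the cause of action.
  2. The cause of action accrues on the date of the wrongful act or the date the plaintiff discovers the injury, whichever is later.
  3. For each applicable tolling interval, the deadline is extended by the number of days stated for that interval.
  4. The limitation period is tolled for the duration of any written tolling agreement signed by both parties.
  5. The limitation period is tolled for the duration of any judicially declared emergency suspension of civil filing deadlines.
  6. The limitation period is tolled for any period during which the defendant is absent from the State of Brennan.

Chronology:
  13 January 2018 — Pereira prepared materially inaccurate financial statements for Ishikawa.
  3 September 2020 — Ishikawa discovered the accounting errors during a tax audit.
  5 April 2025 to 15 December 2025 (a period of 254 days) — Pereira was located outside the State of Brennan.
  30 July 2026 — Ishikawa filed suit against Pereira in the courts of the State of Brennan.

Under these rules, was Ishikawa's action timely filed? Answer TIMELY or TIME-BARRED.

TIME-BARRED

The claim accrued on 3 September 2020 — the later of the 13 January 2018 act and the 3 September 2020 discovery.
The untolled deadline — 5 years after 3 September 2020 — is 3 September 2025.
The period was tolled for 254 days by the defendant's absence from the jurisdiction (5 April 2025 to 15 December 2025), pushing the deadline to 15 May 2026.
Ishikawa filed on 30 July 2026, after the 15 May 2026 deadline, so the action is time-barred.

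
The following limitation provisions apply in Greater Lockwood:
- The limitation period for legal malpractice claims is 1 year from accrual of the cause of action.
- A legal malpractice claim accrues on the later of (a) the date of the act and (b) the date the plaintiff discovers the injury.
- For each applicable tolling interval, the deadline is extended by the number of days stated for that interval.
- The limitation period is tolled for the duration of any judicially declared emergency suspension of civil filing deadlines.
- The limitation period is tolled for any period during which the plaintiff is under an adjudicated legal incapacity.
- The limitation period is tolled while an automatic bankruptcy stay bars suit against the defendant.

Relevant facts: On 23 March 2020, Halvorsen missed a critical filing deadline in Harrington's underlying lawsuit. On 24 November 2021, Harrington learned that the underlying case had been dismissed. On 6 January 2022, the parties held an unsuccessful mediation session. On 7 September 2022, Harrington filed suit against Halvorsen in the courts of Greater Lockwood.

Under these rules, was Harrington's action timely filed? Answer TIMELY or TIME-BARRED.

TIMELY

Because discovery on 24 November 2021 post-dates the 23 March 2020 act, accrual under the later-of rule falls on 24 November 2021.
The untolled deadline — 1 year after 24 November 2021 — is 24 November 2022.
The other events in the timeline have no effect on the limitation period under the stated rules.
Harrington filed on 7 September 2022, before the 24 November 2022 deadline, so the action is timely.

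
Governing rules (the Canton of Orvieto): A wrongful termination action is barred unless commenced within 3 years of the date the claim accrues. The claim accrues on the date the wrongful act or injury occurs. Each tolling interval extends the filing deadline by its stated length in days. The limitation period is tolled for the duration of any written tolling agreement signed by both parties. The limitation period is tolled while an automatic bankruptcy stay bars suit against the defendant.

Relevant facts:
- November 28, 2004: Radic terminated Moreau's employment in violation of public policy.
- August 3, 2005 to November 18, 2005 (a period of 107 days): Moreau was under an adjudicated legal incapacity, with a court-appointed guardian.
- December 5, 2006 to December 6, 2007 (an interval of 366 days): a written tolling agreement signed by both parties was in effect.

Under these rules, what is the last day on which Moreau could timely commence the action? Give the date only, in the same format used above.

November 28, 2008

The claim accrued on November 28, 2004, the date of the act.
Adding the 3 years base period to November 28, 2004 gives a deadline of November 28, 2007, before any tolling.
The written tolling agreement from December 5, 2006 to December 6, 2007 tolled the period for 366 days, extending the deadline to November 28, 2008.
No stated provision tolls the period for the plaintiff's incapacity, so the interval from August 3, 2005 to November 18, 2005 has no effect on the deadline.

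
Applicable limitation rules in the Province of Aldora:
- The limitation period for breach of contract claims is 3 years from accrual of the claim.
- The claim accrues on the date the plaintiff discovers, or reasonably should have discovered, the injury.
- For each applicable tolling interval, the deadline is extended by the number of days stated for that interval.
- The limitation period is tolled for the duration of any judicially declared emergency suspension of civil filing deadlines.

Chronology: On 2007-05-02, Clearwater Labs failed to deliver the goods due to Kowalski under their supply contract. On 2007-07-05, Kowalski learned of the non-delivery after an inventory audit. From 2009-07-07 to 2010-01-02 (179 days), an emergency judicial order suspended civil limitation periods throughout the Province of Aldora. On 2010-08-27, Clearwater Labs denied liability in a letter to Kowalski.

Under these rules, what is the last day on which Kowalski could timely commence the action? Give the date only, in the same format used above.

Accrual is tied to discovery, so the period began on 2007-07-05 rather than on 2007-05-02 when the act occurred.
3 years from 2007-07-05 is 2010-07-05.
The period was tolled for 179 days by the emergency suspension of filing deadlines (2009-07-07 to 2010-01-02), pushing the deadline to 2010-12-31.
Nothing else in the chronology tolls or restarts the period.

2010-12-31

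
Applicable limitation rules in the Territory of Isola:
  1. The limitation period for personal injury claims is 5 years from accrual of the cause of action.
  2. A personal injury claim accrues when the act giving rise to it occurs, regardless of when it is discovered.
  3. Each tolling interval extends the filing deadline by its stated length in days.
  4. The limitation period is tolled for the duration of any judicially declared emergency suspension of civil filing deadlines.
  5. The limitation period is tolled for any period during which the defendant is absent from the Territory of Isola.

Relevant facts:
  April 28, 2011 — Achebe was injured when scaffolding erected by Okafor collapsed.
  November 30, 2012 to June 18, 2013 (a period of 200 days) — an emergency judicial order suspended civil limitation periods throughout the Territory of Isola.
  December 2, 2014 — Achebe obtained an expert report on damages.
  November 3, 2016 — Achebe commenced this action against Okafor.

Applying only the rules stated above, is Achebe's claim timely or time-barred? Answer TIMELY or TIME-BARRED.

TIMELY

The limitation period began to run on April 28, 2011.
5 years from April 28, 2011 is April 28, 2016.
The emergency suspension of filing deadlines from November 30, 2012 to June 18, 2013 tolled the period for 200 days, extending the deadline to November 14, 2016.
None of the other events listed affects the running of the period under the stated rules.
Achebe filed on November 3, 2016, before the November 14, 2016 deadline, so the action is timely.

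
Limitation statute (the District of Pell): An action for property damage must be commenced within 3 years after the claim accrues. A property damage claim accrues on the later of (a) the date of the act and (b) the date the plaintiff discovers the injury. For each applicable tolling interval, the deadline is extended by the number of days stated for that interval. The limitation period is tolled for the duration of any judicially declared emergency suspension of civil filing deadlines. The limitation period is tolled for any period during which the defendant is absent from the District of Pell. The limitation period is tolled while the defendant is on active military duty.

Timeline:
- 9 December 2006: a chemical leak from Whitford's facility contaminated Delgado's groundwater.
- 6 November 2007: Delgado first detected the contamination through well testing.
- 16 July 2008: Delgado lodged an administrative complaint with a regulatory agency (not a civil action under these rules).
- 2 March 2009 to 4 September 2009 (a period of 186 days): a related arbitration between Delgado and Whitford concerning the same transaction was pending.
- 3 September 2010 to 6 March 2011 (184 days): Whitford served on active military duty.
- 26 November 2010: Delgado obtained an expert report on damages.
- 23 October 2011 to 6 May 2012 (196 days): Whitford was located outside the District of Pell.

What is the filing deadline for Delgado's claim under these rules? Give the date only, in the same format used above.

Taking the later of the act (9 December 2006) and discovery (6 November 2007), the claim accrued on 6 November 2007.
Adding the 3 years base period to 6 November 2007 gives a deadline of 6 November 2010, before any tolling.
The defendant's active military service from 3 September 2010 to 6 March 2011 tolled the period for 184 days, extending the deadline to 9 May 2011.
The defendant's absence from the jurisdiction from 23 October 2011 to 6 May 2012 began after the period had already run on 9 May 2011, so it has no tolling effect.
Although a pending arbitration ran from 2 March 2009 to 4 September 2009, the stated rules do not make that a tolling event, so it is disregarded.
Nothing else in the chronology tolls or restarts the period.

9 May 2011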